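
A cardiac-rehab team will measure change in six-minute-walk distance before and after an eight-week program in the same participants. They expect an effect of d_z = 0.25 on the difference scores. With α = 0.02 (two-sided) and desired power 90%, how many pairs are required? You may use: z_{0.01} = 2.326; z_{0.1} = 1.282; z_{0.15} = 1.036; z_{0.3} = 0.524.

n = 209 pairs

For a paired (one-sample on differences) test: n = ((z_{α/2} + z_β) / d)².
z_{α/2} + z_β = 2.326 + 1.282 = 3.608.
n = (3.608 / 0.25)² = 14.432² = 208.28.
Round up.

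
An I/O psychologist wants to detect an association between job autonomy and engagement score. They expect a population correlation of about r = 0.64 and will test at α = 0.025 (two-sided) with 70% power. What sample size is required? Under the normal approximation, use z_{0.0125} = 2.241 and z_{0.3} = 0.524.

n = 17

Fisher's z: C = ½·ln((1+r)/(1−r)) = ½·ln(4.5556) = 0.7582.
n = ((z_{α/2} + z_β)/C)² + 3.
(2.241 + 0.524) / 0.7582 = 2.765 / 0.7582 = 3.647.
n = 3.647² + 3 = 13.30 + 3 = 16.3.
Round up.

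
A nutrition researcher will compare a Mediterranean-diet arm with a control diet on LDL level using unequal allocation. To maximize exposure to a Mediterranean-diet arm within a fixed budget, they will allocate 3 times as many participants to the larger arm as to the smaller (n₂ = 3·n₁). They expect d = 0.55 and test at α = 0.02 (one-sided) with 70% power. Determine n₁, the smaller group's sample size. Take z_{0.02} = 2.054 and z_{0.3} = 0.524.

n₁ = 30

With allocation ratio k = n₂/n₁ = 3, Var(x̄₁−x̄₂) = σ²(1/n₁ + 1/(k·n₁)) = σ²·(k+1)/(k·n₁).
So n₁ = (1 + 1/k)·((z_{α} + z_β)/d)² = 1.333 × (2.578/0.55)².
n₁ = 1.333 × 21.97 = 29.3.
Round up: n₁ = 30, giving n₂ = 3 × 30 = 90.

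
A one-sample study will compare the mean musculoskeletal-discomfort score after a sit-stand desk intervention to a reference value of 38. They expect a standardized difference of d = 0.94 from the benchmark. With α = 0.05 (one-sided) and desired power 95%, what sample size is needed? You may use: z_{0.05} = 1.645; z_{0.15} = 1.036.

n = 13

For a one-sample test: n = ((z_{α} + z_β) / d)².
z_{α} + z_β = 1.645 + 1.645 = 3.290.
n = (3.290 / 0.94)² = 3.500² = 12.25.
Round up.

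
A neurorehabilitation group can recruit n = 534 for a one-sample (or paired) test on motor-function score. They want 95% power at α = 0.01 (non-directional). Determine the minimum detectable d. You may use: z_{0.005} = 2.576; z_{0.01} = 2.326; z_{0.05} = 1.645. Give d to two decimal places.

For a single sample (or paired design) of n = 534: d_min = (z_{α/2} + z_β)/√n.
z-sum = 2.576 + 1.645 = 4.221.
d_min = 4.221 / √534 = 4.221 / 23.108 = 0.183.

d_min ≈ 0.18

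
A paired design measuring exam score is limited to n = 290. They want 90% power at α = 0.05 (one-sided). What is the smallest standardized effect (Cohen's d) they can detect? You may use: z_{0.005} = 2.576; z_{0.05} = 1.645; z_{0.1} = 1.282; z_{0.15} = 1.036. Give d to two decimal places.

d_min ≈ 0.17

For a single sample (or paired design) of n = 290: d_min = (z_{α} + z_β)/√n.
z-sum = 1.645 + 1.282 = 2.927.
d_min = 2.927 / √290 = 2.927 / 17.029 = 0.172.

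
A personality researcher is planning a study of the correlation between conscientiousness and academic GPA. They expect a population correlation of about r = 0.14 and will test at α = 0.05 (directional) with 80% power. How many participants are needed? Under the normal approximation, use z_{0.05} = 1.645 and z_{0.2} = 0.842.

Fisher's z: C = ½·ln((1+r)/(1−r)) = ½·ln(1.3256) = 0.1409.
n = ((z_{α} + z_β)/C)² + 3.
(1.645 + 0.842) / 0.1409 = 2.487 / 0.1409 = 17.651.
n = 17.651² + 3 = 311.55 + 3 = 314.6.
Round up.

n = 315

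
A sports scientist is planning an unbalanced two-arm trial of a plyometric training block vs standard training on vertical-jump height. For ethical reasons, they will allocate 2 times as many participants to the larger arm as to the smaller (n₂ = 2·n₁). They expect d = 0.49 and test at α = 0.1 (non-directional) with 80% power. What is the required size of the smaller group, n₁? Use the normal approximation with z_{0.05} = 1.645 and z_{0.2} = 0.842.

n₁ = 39

With allocation ratio k = n₂/n₁ = 2, Var(x̄₁−x̄₂) = σ²(1/n₁ + 1/(k·n₁)) = σ²·(k+1)/(k·n₁).
So n₁ = (1 + 1/k)·((z_{α/2} + z_β)/d)² = 1.500 × (2.487/0.49)².
n₁ = 1.500 × 25.76 = 38.6.
Round up: n₁ = 39, giving n₂ = 2 × 39 = 78.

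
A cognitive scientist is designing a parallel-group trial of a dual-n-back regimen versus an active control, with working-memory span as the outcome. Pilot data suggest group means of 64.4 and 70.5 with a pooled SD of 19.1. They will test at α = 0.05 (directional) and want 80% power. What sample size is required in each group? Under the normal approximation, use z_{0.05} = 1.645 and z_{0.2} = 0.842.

Cohen's d = |M₁ − M₂| / SD_pooled = |64.4 − 70.5| / 19.1 = 6.1 / 19.1 = 0.319.
For two independent groups with equal n: n = 2·((z_{α} + z_β) / d)².
z_{α} + z_β = 1.645 + 0.842 = 2.487.
n = 2 × (2.487 / 0.319)² = 2 × 7.796² = 2 × 60.78 = 121.6.
Round up to the next whole participant.

n = 122 per group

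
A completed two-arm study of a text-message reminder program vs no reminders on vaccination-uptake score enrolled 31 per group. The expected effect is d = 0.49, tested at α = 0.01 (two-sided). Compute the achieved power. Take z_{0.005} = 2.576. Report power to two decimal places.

power ≈ 0.26

For two equal groups, power = Φ(d·√(n/2) − z_{α/2}).
d·√(n/2) = 0.49 × √(31/2) = 0.49 × 3.937 = 1.929.
z_β = 1.929 − 2.576 = -0.647.
Power = Φ(-0.647) = 0.259.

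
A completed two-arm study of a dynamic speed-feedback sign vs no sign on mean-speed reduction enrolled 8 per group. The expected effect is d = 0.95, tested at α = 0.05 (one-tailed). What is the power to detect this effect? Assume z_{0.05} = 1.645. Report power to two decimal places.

power ≈ 0.60

For two equal groups, power = Φ(d·√(n/2) − z_{α}).
d·√(n/2) = 0.95 × √(8/2) = 0.95 × 2.000 = 1.900.
z_β = 1.900 − 1.645 = 0.255.
Power = Φ(0.255) = 0.601.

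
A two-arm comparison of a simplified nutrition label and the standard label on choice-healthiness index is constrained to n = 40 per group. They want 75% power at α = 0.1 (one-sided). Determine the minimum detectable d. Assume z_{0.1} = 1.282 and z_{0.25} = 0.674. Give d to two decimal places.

d_min ≈ 0.44

For two independent groups of n = 40 each: d_min = (z_{α} + z_β)·√(2/n).
z-sum = 1.282 + 0.674 = 1.956.
d_min = 1.956 × √(2/40) = 1.956 × 0.2236 = 0.437.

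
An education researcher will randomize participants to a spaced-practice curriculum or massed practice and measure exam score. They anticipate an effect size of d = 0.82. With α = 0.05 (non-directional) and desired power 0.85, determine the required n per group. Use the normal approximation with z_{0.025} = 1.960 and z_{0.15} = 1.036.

For two independent groups with equal n: n = 2·((z_{α/2} + z_β) / d)².
z_{α/2} + z_β = 1.960 + 1.036 = 2.996.
n = 2 × (2.996 / 0.82)² = 2 × 3.654² = 2 × 13.35 = 26.7.
Round up to the next whole participant.

n = 27 per group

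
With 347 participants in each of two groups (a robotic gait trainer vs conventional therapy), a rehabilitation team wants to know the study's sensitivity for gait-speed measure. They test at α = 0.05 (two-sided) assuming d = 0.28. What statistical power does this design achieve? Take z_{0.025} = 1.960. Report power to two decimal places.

power ≈ 0.96

For two equal groups, power = Φ(d·√(n/2) − z_{α/2}).
d·√(n/2) = 0.28 × √(347/2) = 0.28 × 13.172 = 3.688.
z_β = 3.688 − 1.960 = 1.728.
Power = Φ(1.728) = 0.958.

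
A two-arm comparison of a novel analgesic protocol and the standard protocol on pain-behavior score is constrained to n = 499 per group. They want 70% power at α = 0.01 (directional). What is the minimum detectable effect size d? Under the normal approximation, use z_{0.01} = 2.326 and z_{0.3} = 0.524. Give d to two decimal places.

d_min ≈ 0.18

For two independent groups of n = 499 each: d_min = (z_{α} + z_β)·√(2/n).
z-sum = 2.326 + 0.524 = 2.850.
d_min = 2.850 × √(2/499) = 2.850 × 0.0633 = 0.180.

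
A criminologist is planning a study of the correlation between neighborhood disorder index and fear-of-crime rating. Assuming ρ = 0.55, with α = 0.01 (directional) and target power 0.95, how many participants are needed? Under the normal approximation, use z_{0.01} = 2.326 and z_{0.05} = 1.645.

n = 45

Fisher's z: C = ½·ln((1+r)/(1−r)) = ½·ln(3.4444) = 0.6184.
n = ((z_{α} + z_β)/C)² + 3.
(2.326 + 1.645) / 0.6184 = 3.971 / 0.6184 = 6.421.
n = 6.421² + 3 = 41.23 + 3 = 44.2.
Round up.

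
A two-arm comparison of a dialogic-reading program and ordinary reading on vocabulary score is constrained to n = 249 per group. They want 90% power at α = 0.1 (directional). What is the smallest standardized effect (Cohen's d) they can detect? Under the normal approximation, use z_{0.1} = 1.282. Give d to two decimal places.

d_min ≈ 0.23

For two independent groups of n = 249 each: d_min = (z_{α} + z_β)·√(2/n).
z-sum = 1.282 + 1.282 = 2.564.
d_min = 2.564 × √(2/249) = 2.564 × 0.0896 = 0.230.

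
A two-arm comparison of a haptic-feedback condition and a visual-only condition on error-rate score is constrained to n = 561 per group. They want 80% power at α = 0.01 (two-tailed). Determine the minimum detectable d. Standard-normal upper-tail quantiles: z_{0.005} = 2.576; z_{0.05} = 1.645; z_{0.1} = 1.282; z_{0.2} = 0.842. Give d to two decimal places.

d_min ≈ 0.20

For two independent groups of n = 561 each: d_min = (z_{α/2} + z_β)·√(2/n).
z-sum = 2.576 + 0.842 = 3.418.
d_min = 3.418 × √(2/561) = 3.418 × 0.0597 = 0.204.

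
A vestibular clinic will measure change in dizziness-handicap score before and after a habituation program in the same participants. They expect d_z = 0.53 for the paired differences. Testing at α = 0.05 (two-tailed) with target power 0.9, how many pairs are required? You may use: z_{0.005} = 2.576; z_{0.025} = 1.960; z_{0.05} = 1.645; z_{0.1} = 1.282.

For a paired (one-sample on differences) test: n = ((z_{α/2} + z_β) / d)².
z_{α/2} + z_β = 1.960 + 1.282 = 3.242.
n = (3.242 / 0.53)² = 6.117² = 37.42.
Round up.

n = 38 pairs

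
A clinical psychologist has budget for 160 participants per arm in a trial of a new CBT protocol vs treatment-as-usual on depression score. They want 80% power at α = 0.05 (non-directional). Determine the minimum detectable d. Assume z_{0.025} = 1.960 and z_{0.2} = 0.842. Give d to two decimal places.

d_min ≈ 0.31

For two independent groups of n = 160 each: d_min = (z_{α/2} + z_β)·√(2/n).
z-sum = 1.960 + 0.842 = 2.802.
d_min = 2.802 × √(2/160) = 2.802 × 0.1118 = 0.313.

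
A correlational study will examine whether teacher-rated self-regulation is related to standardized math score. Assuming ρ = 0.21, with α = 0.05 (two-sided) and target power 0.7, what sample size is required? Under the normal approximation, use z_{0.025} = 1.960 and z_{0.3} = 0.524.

Fisher's z: C = ½·ln((1+r)/(1−r)) = ½·ln(1.5316) = 0.2132.
n = ((z_{α/2} + z_β)/C)² + 3.
(1.960 + 0.524) / 0.2132 = 2.484 / 0.2132 = 11.651.
n = 11.651² + 3 = 135.75 + 3 = 138.7.
Round up.

n = 139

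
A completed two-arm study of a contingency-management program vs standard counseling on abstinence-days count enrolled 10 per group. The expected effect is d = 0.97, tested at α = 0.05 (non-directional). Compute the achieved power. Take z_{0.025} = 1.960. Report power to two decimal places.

power ≈ 0.58

For two equal groups, power = Φ(d·√(n/2) − z_{α/2}).
d·√(n/2) = 0.97 × √(10/2) = 0.97 × 2.236 = 2.169.
z_β = 2.169 − 1.960 = 0.209.
Power = Φ(0.209) = 0.583.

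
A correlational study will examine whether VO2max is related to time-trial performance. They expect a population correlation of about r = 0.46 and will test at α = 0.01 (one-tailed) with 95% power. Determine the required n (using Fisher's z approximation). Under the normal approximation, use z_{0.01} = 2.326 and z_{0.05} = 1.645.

n = 67

Fisher's z: C = ½·ln((1+r)/(1−r)) = ½·ln(2.7037) = 0.4973.
n = ((z_{α} + z_β)/C)² + 3.
(2.326 + 1.645) / 0.4973 = 3.971 / 0.4973 = 7.985.
n = 7.985² + 3 = 63.76 + 3 = 66.8.
Round up.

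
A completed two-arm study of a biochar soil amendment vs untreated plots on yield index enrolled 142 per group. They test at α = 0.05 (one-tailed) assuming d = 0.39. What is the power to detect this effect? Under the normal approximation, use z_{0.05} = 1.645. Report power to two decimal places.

For two equal groups, power = Φ(d·√(n/2) − z_{α}).
d·√(n/2) = 0.39 × √(142/2) = 0.39 × 8.426 = 3.286.
z_β = 3.286 − 1.645 = 1.641.
Power = Φ(1.641) = 0.950.

power ≈ 0.95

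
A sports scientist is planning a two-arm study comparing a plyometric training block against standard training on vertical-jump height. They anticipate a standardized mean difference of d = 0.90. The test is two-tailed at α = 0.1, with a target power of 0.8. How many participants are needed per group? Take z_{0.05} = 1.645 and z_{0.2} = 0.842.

For two independent groups with equal n: n = 2·((z_{α/2} + z_β) / d)².
z_{α/2} + z_β = 1.645 + 0.842 = 2.487.
n = 2 × (2.487 / 0.90)² = 2 × 2.763² = 2 × 7.64 = 15.3.
Round up to the next whole participant.

n = 16 per group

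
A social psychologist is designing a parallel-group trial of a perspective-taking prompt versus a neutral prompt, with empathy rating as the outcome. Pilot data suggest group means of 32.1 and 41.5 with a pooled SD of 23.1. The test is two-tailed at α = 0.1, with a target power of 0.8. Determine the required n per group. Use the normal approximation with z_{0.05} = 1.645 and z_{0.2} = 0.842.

n = 75 per group

Cohen's d = |M₁ − M₂| / SD_pooled = |32.1 − 41.5| / 23.1 = 9.4 / 23.1 = 0.407.
For two independent groups with equal n: n = 2·((z_{α/2} + z_β) / d)².
z_{α/2} + z_β = 1.645 + 0.842 = 2.487.
n = 2 × (2.487 / 0.407)² = 2 × 6.111² = 2 × 37.34 = 74.7.
Round up to the next whole participant.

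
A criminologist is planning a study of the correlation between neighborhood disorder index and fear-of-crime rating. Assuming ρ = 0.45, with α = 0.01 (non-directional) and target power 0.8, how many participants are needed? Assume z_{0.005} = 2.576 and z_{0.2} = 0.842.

n = 53

Fisher's z: C = ½·ln((1+r)/(1−r)) = ½·ln(2.6364) = 0.4847.
n = ((z_{α/2} + z_β)/C)² + 3.
(2.576 + 0.842) / 0.4847 = 3.418 / 0.4847 = 7.052.
n = 7.052² + 3 = 49.73 + 3 = 52.7.
Round up.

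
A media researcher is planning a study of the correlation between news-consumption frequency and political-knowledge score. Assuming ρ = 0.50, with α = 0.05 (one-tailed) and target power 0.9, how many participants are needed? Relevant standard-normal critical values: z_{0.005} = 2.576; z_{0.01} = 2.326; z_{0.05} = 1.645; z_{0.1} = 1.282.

n = 32

Fisher's z: C = ½·ln((1+r)/(1−r)) = ½·ln(3.0000) = 0.5493.
n = ((z_{α} + z_β)/C)² + 3.
(1.645 + 1.282) / 0.5493 = 2.927 / 0.5493 = 5.329.
n = 5.329² + 3 = 28.39 + 3 = 31.4.
Round up.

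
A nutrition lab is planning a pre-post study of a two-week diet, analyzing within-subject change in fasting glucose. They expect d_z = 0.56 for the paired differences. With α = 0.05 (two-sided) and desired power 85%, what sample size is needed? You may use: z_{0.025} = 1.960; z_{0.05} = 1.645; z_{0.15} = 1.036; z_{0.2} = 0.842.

n = 29 pairs

For a paired (one-sample on differences) test: n = ((z_{α/2} + z_β) / d)².
z_{α/2} + z_β = 1.960 + 1.036 = 2.996.
n = (2.996 / 0.56)² = 5.350² = 28.62.
Round up.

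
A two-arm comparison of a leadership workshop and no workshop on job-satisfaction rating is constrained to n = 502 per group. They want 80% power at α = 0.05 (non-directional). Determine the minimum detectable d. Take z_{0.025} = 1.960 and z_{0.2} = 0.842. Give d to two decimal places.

d_min ≈ 0.18

For two independent groups of n = 502 each: d_min = (z_{α/2} + z_β)·√(2/n).
z-sum = 1.960 + 0.842 = 2.802.
d_min = 2.802 × √(2/502) = 2.802 × 0.0631 = 0.177.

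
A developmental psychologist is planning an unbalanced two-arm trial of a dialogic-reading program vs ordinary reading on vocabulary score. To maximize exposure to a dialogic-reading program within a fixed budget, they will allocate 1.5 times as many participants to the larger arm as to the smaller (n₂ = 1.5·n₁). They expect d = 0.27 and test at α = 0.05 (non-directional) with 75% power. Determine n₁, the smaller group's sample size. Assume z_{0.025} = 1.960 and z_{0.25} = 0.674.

n₁ = 159

With allocation ratio k = n₂/n₁ = 1.5, Var(x̄₁−x̄₂) = σ²(1/n₁ + 1/(k·n₁)) = σ²·(k+1)/(k·n₁).
So n₁ = (1 + 1/k)·((z_{α/2} + z_β)/d)² = 1.667 × (2.634/0.27)².
n₁ = 1.667 × 95.17 = 158.6.
Round up: n₁ = 159, giving n₂ = ⌈1.5 × 159⌉ = ⌈238.5⌉ = 239.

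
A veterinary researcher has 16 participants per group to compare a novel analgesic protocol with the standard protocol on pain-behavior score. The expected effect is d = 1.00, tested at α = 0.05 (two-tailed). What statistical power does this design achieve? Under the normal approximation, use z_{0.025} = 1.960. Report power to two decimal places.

For two equal groups, power = Φ(d·√(n/2) − z_{α/2}).
d·√(n/2) = 1.00 × √(16/2) = 1.00 × 2.828 = 2.828.
z_β = 2.828 − 1.960 = 0.868.
Power = Φ(0.868) = 0.807.

power ≈ 0.81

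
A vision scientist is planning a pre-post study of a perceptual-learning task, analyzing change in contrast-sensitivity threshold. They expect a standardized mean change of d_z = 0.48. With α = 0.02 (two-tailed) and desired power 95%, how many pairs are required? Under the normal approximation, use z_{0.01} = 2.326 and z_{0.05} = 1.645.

For a paired (one-sample on differences) test: n = ((z_{α/2} + z_β) / d)².
z_{α/2} + z_β = 2.326 + 1.645 = 3.971.
n = (3.971 / 0.48)² = 8.273² = 68.44.
Round up.

n = 69 pairs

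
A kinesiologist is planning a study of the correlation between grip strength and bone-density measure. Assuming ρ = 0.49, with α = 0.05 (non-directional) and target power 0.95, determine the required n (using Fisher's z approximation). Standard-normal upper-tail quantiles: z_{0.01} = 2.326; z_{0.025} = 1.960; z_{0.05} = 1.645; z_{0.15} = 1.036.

Fisher's z: C = ½·ln((1+r)/(1−r)) = ½·ln(2.9216) = 0.5361.
n = ((z_{α/2} + z_β)/C)² + 3.
(1.960 + 1.645) / 0.5361 = 3.605 / 0.5361 = 6.724.
n = 6.724² + 3 = 45.22 + 3 = 48.2.
Round up.

n = 49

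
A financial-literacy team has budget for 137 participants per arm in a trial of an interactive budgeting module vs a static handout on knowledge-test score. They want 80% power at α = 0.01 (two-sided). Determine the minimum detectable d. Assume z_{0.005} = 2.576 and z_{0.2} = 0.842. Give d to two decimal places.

d_min ≈ 0.41

For two independent groups of n = 137 each: d_min = (z_{α/2} + z_β)·√(2/n).
z-sum = 2.576 + 0.842 = 3.418.
d_min = 3.418 × √(2/137) = 3.418 × 0.1208 = 0.413.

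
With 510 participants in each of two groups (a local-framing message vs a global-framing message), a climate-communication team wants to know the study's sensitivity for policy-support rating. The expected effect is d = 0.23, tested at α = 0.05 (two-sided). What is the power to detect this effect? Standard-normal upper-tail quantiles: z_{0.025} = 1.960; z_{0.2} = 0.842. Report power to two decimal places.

power ≈ 0.96

For two equal groups, power = Φ(d·√(n/2) − z_{α/2}).
d·√(n/2) = 0.23 × √(510/2) = 0.23 × 15.969 = 3.673.
z_β = 3.673 − 1.960 = 1.713.
Power = Φ(1.713) = 0.957.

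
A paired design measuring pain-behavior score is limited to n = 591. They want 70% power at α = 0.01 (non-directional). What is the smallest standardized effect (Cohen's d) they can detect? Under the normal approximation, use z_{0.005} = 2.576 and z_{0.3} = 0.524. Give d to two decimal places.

d_min ≈ 0.13

For a single sample (or paired design) of n = 591: d_min = (z_{α/2} + z_β)/√n.
z-sum = 2.576 + 0.524 = 3.100.
d_min = 3.100 / √591 = 3.100 / 24.310 = 0.128.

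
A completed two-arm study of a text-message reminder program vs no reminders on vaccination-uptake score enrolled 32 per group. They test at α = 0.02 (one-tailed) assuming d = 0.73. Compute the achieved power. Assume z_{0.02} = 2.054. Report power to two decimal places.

For two equal groups, power = Φ(d·√(n/2) − z_{α}).
d·√(n/2) = 0.73 × √(32/2) = 0.73 × 4.000 = 2.920.
z_β = 2.920 − 2.054 = 0.866.
Power = Φ(0.866) = 0.807.

power ≈ 0.81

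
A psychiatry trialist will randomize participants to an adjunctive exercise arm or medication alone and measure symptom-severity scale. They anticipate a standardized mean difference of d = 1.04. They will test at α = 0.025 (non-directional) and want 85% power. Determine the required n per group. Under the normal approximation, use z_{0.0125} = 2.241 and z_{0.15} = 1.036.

n = 20 per group

For two independent groups with equal n: n = 2·((z_{α/2} + z_β) / d)².
z_{α/2} + z_β = 2.241 + 1.036 = 3.277.
n = 2 × (3.277 / 1.04)² = 2 × 3.151² = 2 × 9.93 = 19.9.
Round up to the next whole participant.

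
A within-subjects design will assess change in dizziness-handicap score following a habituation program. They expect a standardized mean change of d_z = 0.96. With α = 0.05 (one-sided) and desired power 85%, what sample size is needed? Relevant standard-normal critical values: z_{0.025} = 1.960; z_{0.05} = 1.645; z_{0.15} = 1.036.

For a paired (one-sample on differences) test: n = ((z_{α} + z_β) / d)².
z_{α} + z_β = 1.645 + 1.036 = 2.681.
n = (2.681 / 0.96)² = 2.793² = 7.80.
Round up.

n = 8 pairs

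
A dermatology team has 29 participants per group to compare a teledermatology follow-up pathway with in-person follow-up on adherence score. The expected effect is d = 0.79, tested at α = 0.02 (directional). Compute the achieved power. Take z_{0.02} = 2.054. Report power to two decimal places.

power ≈ 0.83

For two equal groups, power = Φ(d·√(n/2) − z_{α}).
d·√(n/2) = 0.79 × √(29/2) = 0.79 × 3.808 = 3.008.
z_β = 3.008 − 2.054 = 0.954.
Power = Φ(0.954) = 0.830.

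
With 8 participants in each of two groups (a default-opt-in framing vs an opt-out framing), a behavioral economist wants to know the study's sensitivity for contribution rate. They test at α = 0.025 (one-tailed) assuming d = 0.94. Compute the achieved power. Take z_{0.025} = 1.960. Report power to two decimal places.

power ≈ 0.47

For two equal groups, power = Φ(d·√(n/2) − z_{α}).
d·√(n/2) = 0.94 × √(8/2) = 0.94 × 2.000 = 1.880.
z_β = 1.880 − 1.960 = -0.080.
Power = Φ(-0.080) = 0.468.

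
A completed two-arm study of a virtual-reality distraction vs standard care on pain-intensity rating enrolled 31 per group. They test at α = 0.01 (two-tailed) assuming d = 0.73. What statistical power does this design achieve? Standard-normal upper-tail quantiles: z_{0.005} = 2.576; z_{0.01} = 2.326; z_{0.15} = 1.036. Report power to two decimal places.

power ≈ 0.62

For two equal groups, power = Φ(d·√(n/2) − z_{α/2}).
d·√(n/2) = 0.73 × √(31/2) = 0.73 × 3.937 = 2.874.
z_β = 2.874 − 2.576 = 0.298.
Power = Φ(0.298) = 0.617.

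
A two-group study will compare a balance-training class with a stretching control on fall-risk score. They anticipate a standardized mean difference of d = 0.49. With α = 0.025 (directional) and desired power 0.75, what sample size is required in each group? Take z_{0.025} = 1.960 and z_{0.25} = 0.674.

n = 58 per group

For two independent groups with equal n: n = 2·((z_{α} + z_β) / d)².
z_{α} + z_β = 1.960 + 0.674 = 2.634.
n = 2 × (2.634 / 0.49)² = 2 × 5.376² = 2 × 28.90 = 57.8.
Round up to the next whole participant.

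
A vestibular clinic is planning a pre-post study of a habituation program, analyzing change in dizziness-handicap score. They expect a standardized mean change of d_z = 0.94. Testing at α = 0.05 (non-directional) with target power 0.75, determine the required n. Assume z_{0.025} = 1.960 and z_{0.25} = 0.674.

For a paired (one-sample on differences) test: n = ((z_{α/2} + z_β) / d)².
z_{α/2} + z_β = 1.960 + 0.674 = 2.634.
n = (2.634 / 0.94)² = 2.802² = 7.85.
Round up.

n = 8 pairs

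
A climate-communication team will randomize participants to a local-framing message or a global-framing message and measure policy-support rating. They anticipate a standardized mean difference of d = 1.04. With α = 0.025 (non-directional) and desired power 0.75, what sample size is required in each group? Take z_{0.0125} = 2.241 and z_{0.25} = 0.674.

n = 16 per group

For two independent groups with equal n: n = 2·((z_{α/2} + z_β) / d)².
z_{α/2} + z_β = 2.241 + 0.674 = 2.915.
n = 2 × (2.915 / 1.04)² = 2 × 2.803² = 2 × 7.86 = 15.7.
Round up to the next whole participant.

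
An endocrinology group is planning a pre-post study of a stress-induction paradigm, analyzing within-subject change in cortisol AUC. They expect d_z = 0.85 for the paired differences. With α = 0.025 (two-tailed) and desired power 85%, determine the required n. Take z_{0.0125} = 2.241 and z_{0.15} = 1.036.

For a paired (one-sample on differences) test: n = ((z_{α/2} + z_β) / d)².
z_{α/2} + z_β = 2.241 + 1.036 = 3.277.
n = (3.277 / 0.85)² = 3.855² = 14.86.
Round up.

n = 15 pairs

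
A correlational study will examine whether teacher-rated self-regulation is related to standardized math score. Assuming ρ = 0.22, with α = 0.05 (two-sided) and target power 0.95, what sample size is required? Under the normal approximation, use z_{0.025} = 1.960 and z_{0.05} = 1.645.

Fisher's z: C = ½·ln((1+r)/(1−r)) = ½·ln(1.5641) = 0.2237.
n = ((z_{α/2} + z_β)/C)² + 3.
(1.960 + 1.645) / 0.2237 = 3.605 / 0.2237 = 16.115.
n = 16.115² + 3 = 259.70 + 3 = 262.7.
Round up.

n = 263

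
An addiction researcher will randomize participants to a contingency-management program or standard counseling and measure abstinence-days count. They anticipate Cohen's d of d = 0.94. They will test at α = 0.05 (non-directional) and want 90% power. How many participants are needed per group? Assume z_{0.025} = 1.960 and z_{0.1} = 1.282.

n = 24 per group

For two independent groups with equal n: n = 2·((z_{α/2} + z_β) / d)².
z_{α/2} + z_β = 1.960 + 1.282 = 3.242.
n = 2 × (3.242 / 0.94)² = 2 × 3.449² = 2 × 11.90 = 23.8.
Round up to the next whole participant.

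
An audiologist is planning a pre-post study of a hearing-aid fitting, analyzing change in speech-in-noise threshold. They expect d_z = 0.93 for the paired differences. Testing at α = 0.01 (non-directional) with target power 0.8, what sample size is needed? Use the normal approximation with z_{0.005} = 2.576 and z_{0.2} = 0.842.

n = 14 pairs

For a paired (one-sample on differences) test: n = ((z_{α/2} + z_β) / d)².
z_{α/2} + z_β = 2.576 + 0.842 = 3.418.
n = (3.418 / 0.93)² = 3.675² = 13.51.
Round up.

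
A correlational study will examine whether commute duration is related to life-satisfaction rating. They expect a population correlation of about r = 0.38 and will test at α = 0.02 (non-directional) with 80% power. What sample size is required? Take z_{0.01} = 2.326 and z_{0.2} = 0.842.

n = 66

Fisher's z: C = ½·ln((1+r)/(1−r)) = ½·ln(2.2258) = 0.4001.
n = ((z_{α/2} + z_β)/C)² + 3.
(2.326 + 0.842) / 0.4001 = 3.168 / 0.4001 = 7.918.
n = 7.918² + 3 = 62.70 + 3 = 65.7.
Round up.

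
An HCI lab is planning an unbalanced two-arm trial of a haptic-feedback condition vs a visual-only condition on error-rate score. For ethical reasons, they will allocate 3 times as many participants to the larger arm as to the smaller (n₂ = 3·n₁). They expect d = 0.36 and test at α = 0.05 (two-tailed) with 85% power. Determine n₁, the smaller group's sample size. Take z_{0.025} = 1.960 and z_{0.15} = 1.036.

With allocation ratio k = n₂/n₁ = 3, Var(x̄₁−x̄₂) = σ²(1/n₁ + 1/(k·n₁)) = σ²·(k+1)/(k·n₁).
So n₁ = (1 + 1/k)·((z_{α/2} + z_β)/d)² = 1.333 × (2.996/0.36)².
n₁ = 1.333 × 69.26 = 92.3.
Round up: n₁ = 93, giving n₂ = 3 × 93 = 279.

n₁ = 93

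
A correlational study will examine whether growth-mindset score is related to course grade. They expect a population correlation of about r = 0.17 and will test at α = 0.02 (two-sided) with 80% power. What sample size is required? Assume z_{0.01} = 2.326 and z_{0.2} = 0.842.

n = 344

Fisher's z: C = ½·ln((1+r)/(1−r)) = ½·ln(1.4096) = 0.1717.
n = ((z_{α/2} + z_β)/C)² + 3.
(2.326 + 0.842) / 0.1717 = 3.168 / 0.1717 = 18.451.
n = 18.451² + 3 = 340.43 + 3 = 343.4.
Round up.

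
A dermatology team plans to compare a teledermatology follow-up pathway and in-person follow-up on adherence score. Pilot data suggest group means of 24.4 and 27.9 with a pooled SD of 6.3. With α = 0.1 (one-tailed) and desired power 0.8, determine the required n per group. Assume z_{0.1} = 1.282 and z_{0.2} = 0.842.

n = 30 per group

Cohen's d = |M₁ − M₂| / SD_pooled = |24.4 − 27.9| / 6.3 = 3.5 / 6.3 = 0.556.
For two independent groups with equal n: n = 2·((z_{α} + z_β) / d)².
z_{α} + z_β = 1.282 + 0.842 = 2.124.
n = 2 × (2.124 / 0.556)² = 2 × 3.820² = 2 × 14.59 = 29.2.
Round up to the next whole participant.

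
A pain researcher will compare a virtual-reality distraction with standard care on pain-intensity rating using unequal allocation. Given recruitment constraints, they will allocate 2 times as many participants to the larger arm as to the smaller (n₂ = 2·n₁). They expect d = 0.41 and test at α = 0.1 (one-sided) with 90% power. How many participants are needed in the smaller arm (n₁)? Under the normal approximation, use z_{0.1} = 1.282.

With allocation ratio k = n₂/n₁ = 2, Var(x̄₁−x̄₂) = σ²(1/n₁ + 1/(k·n₁)) = σ²·(k+1)/(k·n₁).
So n₁ = (1 + 1/k)·((z_{α} + z_β)/d)² = 1.500 × (2.564/0.41)².
n₁ = 1.500 × 39.11 = 58.7.
Round up: n₁ = 59, giving n₂ = 2 × 59 = 118.

n₁ = 59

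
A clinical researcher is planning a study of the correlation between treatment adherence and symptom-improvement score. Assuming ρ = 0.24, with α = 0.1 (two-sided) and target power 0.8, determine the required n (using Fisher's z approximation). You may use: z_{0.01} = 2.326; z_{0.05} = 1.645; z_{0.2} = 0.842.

Fisher's z: C = ½·ln((1+r)/(1−r)) = ½·ln(1.6316) = 0.2448.
n = ((z_{α/2} + z_β)/C)² + 3.
(1.645 + 0.842) / 0.2448 = 2.487 / 0.2448 = 10.159.
n = 10.159² + 3 = 103.21 + 3 = 106.2.
Round up.

n = 107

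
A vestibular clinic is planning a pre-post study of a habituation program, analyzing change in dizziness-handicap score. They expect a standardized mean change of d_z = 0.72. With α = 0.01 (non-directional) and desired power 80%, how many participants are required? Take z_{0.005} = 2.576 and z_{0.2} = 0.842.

For a paired (one-sample on differences) test: n = ((z_{α/2} + z_β) / d)².
z_{α/2} + z_β = 2.576 + 0.842 = 3.418.
n = (3.418 / 0.72)² = 4.747² = 22.54.
Round up.

n = 23 pairs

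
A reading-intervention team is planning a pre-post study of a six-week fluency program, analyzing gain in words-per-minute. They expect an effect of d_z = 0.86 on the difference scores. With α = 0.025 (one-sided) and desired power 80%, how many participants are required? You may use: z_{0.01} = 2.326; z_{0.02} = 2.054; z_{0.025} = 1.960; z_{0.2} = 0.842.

For a paired (one-sample on differences) test: n = ((z_{α} + z_β) / d)².
z_{α} + z_β = 1.960 + 0.842 = 2.802.
n = (2.802 / 0.86)² = 3.258² = 10.62.
Round up.

n = 11 pairs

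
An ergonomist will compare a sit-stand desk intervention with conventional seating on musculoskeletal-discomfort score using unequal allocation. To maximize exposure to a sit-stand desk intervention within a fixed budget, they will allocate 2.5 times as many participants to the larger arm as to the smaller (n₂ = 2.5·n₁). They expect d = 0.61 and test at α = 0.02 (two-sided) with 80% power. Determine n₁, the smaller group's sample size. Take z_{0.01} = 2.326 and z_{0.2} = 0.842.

n₁ = 38

With allocation ratio k = n₂/n₁ = 2.5, Var(x̄₁−x̄₂) = σ²(1/n₁ + 1/(k·n₁)) = σ²·(k+1)/(k·n₁).
So n₁ = (1 + 1/k)·((z_{α/2} + z_β)/d)² = 1.400 × (3.168/0.61)².
n₁ = 1.400 × 26.97 = 37.8.
Round up: n₁ = 38, giving n₂ = 2.5 × 38 = 95.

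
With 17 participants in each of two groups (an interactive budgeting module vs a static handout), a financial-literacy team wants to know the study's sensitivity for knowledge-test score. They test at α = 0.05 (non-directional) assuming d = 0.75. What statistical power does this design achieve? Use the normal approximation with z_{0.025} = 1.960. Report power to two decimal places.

power ≈ 0.59

For two equal groups, power = Φ(d·√(n/2) − z_{α/2}).
d·√(n/2) = 0.75 × √(17/2) = 0.75 × 2.915 = 2.187.
z_β = 2.187 − 1.960 = 0.227.
Power = Φ(0.227) = 0.590.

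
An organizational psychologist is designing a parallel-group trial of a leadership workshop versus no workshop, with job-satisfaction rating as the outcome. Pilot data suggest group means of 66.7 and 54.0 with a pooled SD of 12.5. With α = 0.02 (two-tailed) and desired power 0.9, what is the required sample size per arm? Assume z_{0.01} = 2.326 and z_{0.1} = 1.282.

n = 26 per group

Cohen's d = |M₁ − M₂| / SD_pooled = |66.7 − 54.0| / 12.5 = 12.7 / 12.5 = 1.016.
For two independent groups with equal n: n = 2·((z_{α/2} + z_β) / d)².
z_{α/2} + z_β = 2.326 + 1.282 = 3.608.
n = 2 × (3.608 / 1.016)² = 2 × 3.551² = 2 × 12.61 = 25.2.
Round up to the next whole participant.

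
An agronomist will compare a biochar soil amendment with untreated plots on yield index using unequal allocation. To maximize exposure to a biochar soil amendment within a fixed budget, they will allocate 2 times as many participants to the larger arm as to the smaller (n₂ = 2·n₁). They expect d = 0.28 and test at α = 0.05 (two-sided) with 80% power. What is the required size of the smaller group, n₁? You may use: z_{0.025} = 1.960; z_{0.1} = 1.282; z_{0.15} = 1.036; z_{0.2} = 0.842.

n₁ = 151

With allocation ratio k = n₂/n₁ = 2, Var(x̄₁−x̄₂) = σ²(1/n₁ + 1/(k·n₁)) = σ²·(k+1)/(k·n₁).
So n₁ = (1 + 1/k)·((z_{α/2} + z_β)/d)² = 1.500 × (2.802/0.28)².
n₁ = 1.500 × 100.14 = 150.2.
Round up: n₁ = 151, giving n₂ = 2 × 151 = 302.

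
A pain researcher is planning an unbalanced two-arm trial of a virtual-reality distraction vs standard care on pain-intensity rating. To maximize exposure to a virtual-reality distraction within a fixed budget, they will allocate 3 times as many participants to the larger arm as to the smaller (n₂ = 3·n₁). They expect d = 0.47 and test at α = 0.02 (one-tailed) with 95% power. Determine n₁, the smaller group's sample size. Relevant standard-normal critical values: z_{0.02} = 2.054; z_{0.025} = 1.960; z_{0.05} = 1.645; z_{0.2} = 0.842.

n₁ = 83

With allocation ratio k = n₂/n₁ = 3, Var(x̄₁−x̄₂) = σ²(1/n₁ + 1/(k·n₁)) = σ²·(k+1)/(k·n₁).
So n₁ = (1 + 1/k)·((z_{α} + z_β)/d)² = 1.333 × (3.699/0.47)².
n₁ = 1.333 × 61.94 = 82.6.
Round up: n₁ = 83, giving n₂ = 3 × 83 = 249.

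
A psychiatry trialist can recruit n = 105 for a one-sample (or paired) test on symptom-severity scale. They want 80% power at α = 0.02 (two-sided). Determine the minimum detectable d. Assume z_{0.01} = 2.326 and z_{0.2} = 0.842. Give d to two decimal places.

For a single sample (or paired design) of n = 105: d_min = (z_{α/2} + z_β)/√n.
z-sum = 2.326 + 0.842 = 3.168.
d_min = 3.168 / √105 = 3.168 / 10.247 = 0.309.

d_min ≈ 0.31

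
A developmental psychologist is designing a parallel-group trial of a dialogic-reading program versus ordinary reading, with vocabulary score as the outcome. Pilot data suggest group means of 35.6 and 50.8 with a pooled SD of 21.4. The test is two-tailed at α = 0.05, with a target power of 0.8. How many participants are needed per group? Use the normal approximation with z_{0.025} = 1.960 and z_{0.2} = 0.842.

n = 32 per group

Cohen's d = |M₁ − M₂| / SD_pooled = |35.6 − 50.8| / 21.4 = 15.2 / 21.4 = 0.710.
For two independent groups with equal n: n = 2·((z_{α/2} + z_β) / d)².
z_{α/2} + z_β = 1.960 + 0.842 = 2.802.
n = 2 × (2.802 / 0.710)² = 2 × 3.946² = 2 × 15.57 = 31.1.
Round up to the next whole participant.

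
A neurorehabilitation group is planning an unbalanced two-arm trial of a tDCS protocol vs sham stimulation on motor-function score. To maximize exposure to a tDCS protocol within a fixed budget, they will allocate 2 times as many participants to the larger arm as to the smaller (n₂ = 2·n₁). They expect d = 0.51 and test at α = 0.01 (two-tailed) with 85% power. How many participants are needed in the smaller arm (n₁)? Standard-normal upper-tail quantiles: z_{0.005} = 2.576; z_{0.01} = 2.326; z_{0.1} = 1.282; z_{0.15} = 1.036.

With allocation ratio k = n₂/n₁ = 2, Var(x̄₁−x̄₂) = σ²(1/n₁ + 1/(k·n₁)) = σ²·(k+1)/(k·n₁).
So n₁ = (1 + 1/k)·((z_{α/2} + z_β)/d)² = 1.500 × (3.612/0.51)².
n₁ = 1.500 × 50.16 = 75.2.
Round up: n₁ = 76, giving n₂ = 2 × 76 = 152.

n₁ = 76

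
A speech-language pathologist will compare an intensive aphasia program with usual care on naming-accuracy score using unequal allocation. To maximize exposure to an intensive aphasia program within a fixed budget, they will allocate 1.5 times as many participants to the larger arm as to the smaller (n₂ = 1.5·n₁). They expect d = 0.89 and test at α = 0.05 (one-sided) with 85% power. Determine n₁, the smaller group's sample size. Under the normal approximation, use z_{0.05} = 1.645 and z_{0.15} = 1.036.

With allocation ratio k = n₂/n₁ = 1.5, Var(x̄₁−x̄₂) = σ²(1/n₁ + 1/(k·n₁)) = σ²·(k+1)/(k·n₁).
So n₁ = (1 + 1/k)·((z_{α} + z_β)/d)² = 1.667 × (2.681/0.89)².
n₁ = 1.667 × 9.07 = 15.1.
Round up: n₁ = 16, giving n₂ = 1.5 × 16 = 24.

n₁ = 16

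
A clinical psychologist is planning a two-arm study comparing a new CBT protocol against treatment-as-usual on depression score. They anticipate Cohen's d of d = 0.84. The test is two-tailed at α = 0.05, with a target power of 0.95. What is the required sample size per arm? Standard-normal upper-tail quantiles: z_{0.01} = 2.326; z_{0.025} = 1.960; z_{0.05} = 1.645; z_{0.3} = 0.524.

For two independent groups with equal n: n = 2·((z_{α/2} + z_β) / d)².
z_{α/2} + z_β = 1.960 + 1.645 = 3.605.
n = 2 × (3.605 / 0.84)² = 2 × 4.292² = 2 × 18.42 = 36.8.
Round up to the next whole participant.

n = 37 per group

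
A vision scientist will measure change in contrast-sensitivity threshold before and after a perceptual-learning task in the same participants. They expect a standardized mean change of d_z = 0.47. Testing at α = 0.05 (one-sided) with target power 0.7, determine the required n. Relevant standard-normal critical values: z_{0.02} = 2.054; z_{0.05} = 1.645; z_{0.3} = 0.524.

For a paired (one-sample on differences) test: n = ((z_{α} + z_β) / d)².
z_{α} + z_β = 1.645 + 0.524 = 2.169.
n = (2.169 / 0.47)² = 4.615² = 21.30.
Round up.

n = 22 pairs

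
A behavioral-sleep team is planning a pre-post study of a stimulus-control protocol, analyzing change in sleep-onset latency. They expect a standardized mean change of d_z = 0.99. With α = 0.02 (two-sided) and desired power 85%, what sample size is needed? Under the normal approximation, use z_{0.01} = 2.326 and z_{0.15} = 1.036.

n = 12 pairs

For a paired (one-sample on differences) test: n = ((z_{α/2} + z_β) / d)².
z_{α/2} + z_β = 2.326 + 1.036 = 3.362.
n = (3.362 / 0.99)² = 3.396² = 11.53.
Round up.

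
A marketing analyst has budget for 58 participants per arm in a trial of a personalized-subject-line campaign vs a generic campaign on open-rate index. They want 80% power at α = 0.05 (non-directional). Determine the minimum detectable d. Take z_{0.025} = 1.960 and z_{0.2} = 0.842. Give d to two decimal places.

d_min ≈ 0.52

For two independent groups of n = 58 each: d_min = (z_{α/2} + z_β)·√(2/n).
z-sum = 1.960 + 0.842 = 2.802.
d_min = 2.802 × √(2/58) = 2.802 × 0.1857 = 0.520.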